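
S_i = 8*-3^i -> [8, -24, 72, -216, 648]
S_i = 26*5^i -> [26, 130, 650, 3250, 16250]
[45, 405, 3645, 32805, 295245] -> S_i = 45*9^i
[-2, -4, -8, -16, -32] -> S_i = -2*2^i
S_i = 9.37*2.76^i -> [9.37, 25.86, 71.38, 197.0, 543.72]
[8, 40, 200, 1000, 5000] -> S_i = 8*5^i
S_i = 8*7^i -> [8, 56, 392, 2744, 19208]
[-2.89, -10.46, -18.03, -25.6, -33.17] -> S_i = -2.89 + -7.57*i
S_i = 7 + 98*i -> [7, 105, 203, 301, 399]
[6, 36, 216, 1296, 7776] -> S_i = 6*6^i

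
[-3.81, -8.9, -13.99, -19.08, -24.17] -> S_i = -3.81 + -5.09*i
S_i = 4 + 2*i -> [4, 6, 8, 10, 12]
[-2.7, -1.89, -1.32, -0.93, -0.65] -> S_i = -2.70*0.70^i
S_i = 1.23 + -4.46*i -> [1.23, -3.23, -7.69, -12.15, -16.61]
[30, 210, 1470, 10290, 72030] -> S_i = 30*7^i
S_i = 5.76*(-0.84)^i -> [5.76, -4.84, 4.06, -3.41, 2.87]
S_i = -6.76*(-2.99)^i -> [-6.76, 20.21, -60.44, 180.7, -540.3]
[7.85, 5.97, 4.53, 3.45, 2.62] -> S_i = 7.85*0.76^i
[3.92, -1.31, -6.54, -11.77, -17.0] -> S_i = 3.92 + -5.23*i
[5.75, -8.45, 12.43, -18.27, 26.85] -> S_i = 5.75*(-1.47)^i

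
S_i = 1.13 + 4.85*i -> [1.13, 5.98, 10.83, 15.68, 20.53]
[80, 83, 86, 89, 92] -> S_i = 80 + 3*i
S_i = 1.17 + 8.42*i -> [1.17, 9.59, 18.01, 26.43, 34.85]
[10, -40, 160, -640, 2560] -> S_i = 10*-4^i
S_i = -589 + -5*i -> [-589, -594, -599, -604, -609]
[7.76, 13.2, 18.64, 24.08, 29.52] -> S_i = 7.76 + 5.44*i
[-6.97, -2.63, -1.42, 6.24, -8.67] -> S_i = Random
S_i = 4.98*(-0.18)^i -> [4.98, -0.9, 0.16, -0.03, 0.01]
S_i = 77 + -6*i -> [77, 71, 65, 59, 53]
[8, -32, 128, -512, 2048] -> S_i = 8*-4^i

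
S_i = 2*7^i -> [2, 14, 98, 686, 4802]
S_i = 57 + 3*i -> [57, 60, 63, 66, 69]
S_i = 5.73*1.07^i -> [5.73, 6.13, 6.56, 7.02, 7.51]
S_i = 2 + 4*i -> [2, 6, 10, 14, 18]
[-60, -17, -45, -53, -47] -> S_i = Random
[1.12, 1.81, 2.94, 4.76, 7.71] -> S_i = 1.12*1.62^i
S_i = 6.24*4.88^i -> [6.24, 30.45, 148.6, 725.18, 3538.86]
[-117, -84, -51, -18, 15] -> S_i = -117 + 33*i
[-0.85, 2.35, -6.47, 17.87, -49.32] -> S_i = -0.85*(-2.76)^i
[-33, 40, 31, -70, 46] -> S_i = Random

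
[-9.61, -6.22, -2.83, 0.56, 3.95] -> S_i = -9.61 + 3.39*i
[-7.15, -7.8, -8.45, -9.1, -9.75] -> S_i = -7.15 + -0.65*i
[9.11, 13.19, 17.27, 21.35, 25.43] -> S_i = 9.11 + 4.08*i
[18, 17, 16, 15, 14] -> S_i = 18 + -1*i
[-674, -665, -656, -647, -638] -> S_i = -674 + 9*i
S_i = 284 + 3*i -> [284, 287, 290, 293, 296]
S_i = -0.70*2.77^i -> [-0.7, -1.94, -5.37, -14.88, -41.21]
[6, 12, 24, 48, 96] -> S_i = 6*2^i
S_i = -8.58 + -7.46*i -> [-8.58, -16.04, -23.5, -30.96, -38.42]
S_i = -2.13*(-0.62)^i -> [-2.13, 1.32, -0.82, 0.51, -0.31]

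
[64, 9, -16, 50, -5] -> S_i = Random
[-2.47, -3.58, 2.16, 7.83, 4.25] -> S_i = Random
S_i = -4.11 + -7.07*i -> [-4.11, -11.18, -18.25, -25.32, -32.39]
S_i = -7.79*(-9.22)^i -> [-7.79, 71.82, -662.22, 6105.63, -56293.87]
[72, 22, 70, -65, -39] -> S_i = Random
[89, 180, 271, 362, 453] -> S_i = 89 + 91*i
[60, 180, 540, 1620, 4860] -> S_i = 60*3^i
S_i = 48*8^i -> [48, 384, 3072, 24576, 196608]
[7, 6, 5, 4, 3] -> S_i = 7 + -1*i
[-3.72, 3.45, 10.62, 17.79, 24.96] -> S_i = -3.72 + 7.17*i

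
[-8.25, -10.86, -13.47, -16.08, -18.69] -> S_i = -8.25 + -2.61*i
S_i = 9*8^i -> [9, 72, 576, 4608, 36864]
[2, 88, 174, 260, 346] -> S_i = 2 + 86*i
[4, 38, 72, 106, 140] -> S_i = 4 + 34*i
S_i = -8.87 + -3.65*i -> [-8.87, -12.52, -16.17, -19.82, -23.47]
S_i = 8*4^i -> [8, 32, 128, 512, 2048]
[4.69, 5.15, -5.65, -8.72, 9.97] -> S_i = Random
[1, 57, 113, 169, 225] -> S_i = 1 + 56*i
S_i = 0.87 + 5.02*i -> [0.87, 5.89, 10.91, 15.93, 20.95]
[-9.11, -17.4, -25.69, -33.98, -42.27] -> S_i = -9.11 + -8.29*i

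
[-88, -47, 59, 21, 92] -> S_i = Random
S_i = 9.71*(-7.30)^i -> [9.71, -70.88, 517.45, -3777.36, 27574.69]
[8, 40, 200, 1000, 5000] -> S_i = 8*5^i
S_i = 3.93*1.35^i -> [3.93, 5.31, 7.16, 9.67, 13.05]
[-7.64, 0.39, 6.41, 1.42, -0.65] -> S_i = Random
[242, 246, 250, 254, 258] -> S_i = 242 + 4*i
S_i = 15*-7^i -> [15, -105, 735, -5145, 36015]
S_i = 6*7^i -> [6, 42, 294, 2058, 14406]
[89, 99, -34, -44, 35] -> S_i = Random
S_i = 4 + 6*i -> [4, 10, 16, 22, 28]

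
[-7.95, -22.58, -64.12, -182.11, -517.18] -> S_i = -7.95*2.84^i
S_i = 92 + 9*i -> [92, 101, 110, 119, 128]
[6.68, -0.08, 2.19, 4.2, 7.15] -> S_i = Random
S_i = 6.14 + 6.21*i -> [6.14, 12.35, 18.56, 24.77, 30.98]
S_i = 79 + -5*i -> [79, 74, 69, 64, 59]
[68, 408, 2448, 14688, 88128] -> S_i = 68*6^i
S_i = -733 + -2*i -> [-733, -735, -737, -739, -741]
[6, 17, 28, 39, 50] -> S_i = 6 + 11*i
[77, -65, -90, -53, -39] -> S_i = Random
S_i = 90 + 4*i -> [90, 94, 98, 102, 106]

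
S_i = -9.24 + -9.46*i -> [-9.24, -18.7, -28.16, -37.62, -47.08]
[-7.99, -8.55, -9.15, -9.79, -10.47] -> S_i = -7.99*1.07^i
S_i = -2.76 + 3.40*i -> [-2.76, 0.64, 4.04, 7.44, 10.84]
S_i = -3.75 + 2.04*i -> [-3.75, -1.71, 0.33, 2.37, 4.41]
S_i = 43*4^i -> [43, 172, 688, 2752, 11008]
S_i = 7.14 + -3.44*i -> [7.14, 3.7, 0.26, -3.18, -6.62]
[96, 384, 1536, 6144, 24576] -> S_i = 96*4^i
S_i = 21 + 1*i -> [21, 22, 23, 24, 25]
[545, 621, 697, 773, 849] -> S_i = 545 + 76*i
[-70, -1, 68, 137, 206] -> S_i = -70 + 69*i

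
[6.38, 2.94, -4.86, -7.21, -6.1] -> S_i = Random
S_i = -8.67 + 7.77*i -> [-8.67, -0.9, 6.87, 14.64, 22.41]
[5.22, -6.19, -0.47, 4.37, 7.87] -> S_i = Random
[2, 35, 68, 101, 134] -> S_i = 2 + 33*i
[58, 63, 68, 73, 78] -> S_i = 58 + 5*i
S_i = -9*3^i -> [-9, -27, -81, -243, -729]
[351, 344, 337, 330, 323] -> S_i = 351 + -7*i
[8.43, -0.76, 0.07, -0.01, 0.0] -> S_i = 8.43*(-0.09)^i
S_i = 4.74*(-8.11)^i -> [4.74, -38.44, 311.76, -2528.37, 20505.09]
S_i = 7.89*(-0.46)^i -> [7.89, -3.63, 1.67, -0.77, 0.35]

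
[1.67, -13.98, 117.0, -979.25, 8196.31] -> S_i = 1.67*(-8.37)^i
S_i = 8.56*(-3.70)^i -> [8.56, -31.67, 117.19, -433.59, 1604.28]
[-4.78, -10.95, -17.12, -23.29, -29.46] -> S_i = -4.78 + -6.17*i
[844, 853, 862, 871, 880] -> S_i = 844 + 9*i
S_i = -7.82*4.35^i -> [-7.82, -34.02, -147.97, -643.69, -2800.04]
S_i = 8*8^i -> [8, 64, 512, 4096, 32768]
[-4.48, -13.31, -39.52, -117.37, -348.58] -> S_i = -4.48*2.97^i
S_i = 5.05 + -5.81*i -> [5.05, -0.76, -6.57, -12.38, -18.19]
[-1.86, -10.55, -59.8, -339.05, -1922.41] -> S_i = -1.86*5.67^i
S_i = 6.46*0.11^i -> [6.46, 0.71, 0.08, 0.01, 0.0]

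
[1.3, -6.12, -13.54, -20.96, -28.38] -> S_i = 1.30 + -7.42*i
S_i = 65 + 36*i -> [65, 101, 137, 173, 209]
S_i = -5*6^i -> [-5, -30, -180, -1080, -6480]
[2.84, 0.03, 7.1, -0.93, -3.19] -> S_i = Random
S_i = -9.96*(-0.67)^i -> [-9.96, 6.67, -4.47, 3.0, -2.01]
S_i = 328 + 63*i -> [328, 391, 454, 517, 580]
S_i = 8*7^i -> [8, 56, 392, 2744, 19208]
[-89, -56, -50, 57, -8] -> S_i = Random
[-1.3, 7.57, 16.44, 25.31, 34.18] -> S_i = -1.30 + 8.87*i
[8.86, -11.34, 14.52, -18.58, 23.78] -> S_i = 8.86*(-1.28)^i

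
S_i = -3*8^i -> [-3, -24, -192, -1536, -12288]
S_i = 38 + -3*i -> [38, 35, 32, 29, 26]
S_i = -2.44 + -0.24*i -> [-2.44, -2.68, -2.92, -3.16, -3.4]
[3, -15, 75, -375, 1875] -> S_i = 3*-5^i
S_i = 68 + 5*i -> [68, 73, 78, 83, 88]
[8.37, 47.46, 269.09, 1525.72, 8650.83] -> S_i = 8.37*5.67^i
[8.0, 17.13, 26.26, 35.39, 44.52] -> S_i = 8.00 + 9.13*i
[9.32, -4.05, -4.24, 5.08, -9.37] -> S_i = Random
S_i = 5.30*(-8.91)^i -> [5.3, -47.22, 420.76, -3748.94, 33403.09]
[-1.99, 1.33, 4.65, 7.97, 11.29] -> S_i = -1.99 + 3.32*i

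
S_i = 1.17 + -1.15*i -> [1.17, 0.02, -1.13, -2.28, -3.43]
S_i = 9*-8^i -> [9, -72, 576, -4608, 36864]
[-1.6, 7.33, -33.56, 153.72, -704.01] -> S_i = -1.60*(-4.58)^i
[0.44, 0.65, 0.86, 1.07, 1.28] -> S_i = 0.44 + 0.21*i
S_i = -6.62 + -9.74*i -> [-6.62, -16.36, -26.1, -35.84, -45.58]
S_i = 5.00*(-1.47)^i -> [5.0, -7.35, 10.8, -15.88, 23.35]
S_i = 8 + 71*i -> [8, 79, 150, 221, 292]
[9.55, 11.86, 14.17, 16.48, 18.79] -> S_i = 9.55 + 2.31*i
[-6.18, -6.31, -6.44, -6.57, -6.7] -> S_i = -6.18 + -0.13*i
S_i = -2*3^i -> [-2, -6, -18, -54, -162]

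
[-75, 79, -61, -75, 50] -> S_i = Random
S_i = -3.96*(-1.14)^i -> [-3.96, 4.51, -5.15, 5.87, -6.69]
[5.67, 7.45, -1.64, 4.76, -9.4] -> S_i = Random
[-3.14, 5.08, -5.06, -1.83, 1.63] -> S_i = Random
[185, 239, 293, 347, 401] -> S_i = 185 + 54*i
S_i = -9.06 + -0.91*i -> [-9.06, -9.97, -10.88, -11.79, -12.7]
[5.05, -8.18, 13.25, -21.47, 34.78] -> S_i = 5.05*(-1.62)^i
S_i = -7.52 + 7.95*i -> [-7.52, 0.43, 8.38, 16.33, 24.28]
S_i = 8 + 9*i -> [8, 17, 26, 35, 44]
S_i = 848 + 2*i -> [848, 850, 852, 854, 856]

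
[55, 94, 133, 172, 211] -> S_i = 55 + 39*i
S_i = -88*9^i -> [-88, -792, -7128, -64152, -577368]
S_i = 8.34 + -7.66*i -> [8.34, 0.68, -6.98, -14.64, -22.3]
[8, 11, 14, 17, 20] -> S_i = 8 + 3*i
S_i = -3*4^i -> [-3, -12, -48, -192, -768]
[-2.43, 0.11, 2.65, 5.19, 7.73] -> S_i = -2.43 + 2.54*i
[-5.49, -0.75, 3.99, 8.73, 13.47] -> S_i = -5.49 + 4.74*i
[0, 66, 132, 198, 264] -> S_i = 0 + 66*i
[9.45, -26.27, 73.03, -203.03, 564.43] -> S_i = 9.45*(-2.78)^i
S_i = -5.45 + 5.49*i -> [-5.45, 0.04, 5.53, 11.02, 16.51]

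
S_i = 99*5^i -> [99, 495, 2475, 12375, 61875]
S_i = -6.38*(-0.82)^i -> [-6.38, 5.23, -4.29, 3.52, -2.88]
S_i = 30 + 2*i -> [30, 32, 34, 36, 38]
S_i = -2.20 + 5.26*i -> [-2.2, 3.06, 8.32, 13.58, 18.84]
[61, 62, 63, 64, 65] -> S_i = 61 + 1*i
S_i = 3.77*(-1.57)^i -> [3.77, -5.92, 9.29, -14.59, 22.91]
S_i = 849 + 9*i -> [849, 858, 867, 876, 885]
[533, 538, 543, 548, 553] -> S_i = 533 + 5*i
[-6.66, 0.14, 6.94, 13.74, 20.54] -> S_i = -6.66 + 6.80*i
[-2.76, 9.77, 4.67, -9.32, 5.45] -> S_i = Random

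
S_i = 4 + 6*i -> [4, 10, 16, 22, 28]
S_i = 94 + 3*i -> [94, 97, 100, 103, 106]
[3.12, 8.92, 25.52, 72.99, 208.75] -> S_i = 3.12*2.86^i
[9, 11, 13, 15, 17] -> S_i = 9 + 2*i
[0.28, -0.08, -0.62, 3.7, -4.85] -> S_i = Random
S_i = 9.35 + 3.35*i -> [9.35, 12.7, 16.05, 19.4, 22.75]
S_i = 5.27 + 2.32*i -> [5.27, 7.59, 9.91, 12.23, 14.55]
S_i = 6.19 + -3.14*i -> [6.19, 3.05, -0.09, -3.23, -6.37]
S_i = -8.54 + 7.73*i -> [-8.54, -0.81, 6.92, 14.65, 22.38]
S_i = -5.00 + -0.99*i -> [-5.0, -5.99, -6.98, -7.97, -8.96]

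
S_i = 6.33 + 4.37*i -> [6.33, 10.7, 15.07, 19.44, 23.81]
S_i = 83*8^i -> [83, 664, 5312, 42496, 339968]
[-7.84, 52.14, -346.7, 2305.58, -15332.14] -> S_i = -7.84*(-6.65)^i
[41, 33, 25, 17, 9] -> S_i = 41 + -8*i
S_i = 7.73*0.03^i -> [7.73, 0.23, 0.01, 0.0, 0.0]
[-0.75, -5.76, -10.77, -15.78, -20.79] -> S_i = -0.75 + -5.01*i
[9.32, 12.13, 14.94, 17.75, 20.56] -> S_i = 9.32 + 2.81*i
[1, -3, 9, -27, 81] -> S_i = 1*-3^i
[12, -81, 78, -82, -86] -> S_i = Random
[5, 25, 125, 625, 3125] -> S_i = 5*5^i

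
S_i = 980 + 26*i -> [980, 1006, 1032, 1058, 1084]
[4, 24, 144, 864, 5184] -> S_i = 4*6^i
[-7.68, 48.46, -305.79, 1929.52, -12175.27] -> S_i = -7.68*(-6.31)^i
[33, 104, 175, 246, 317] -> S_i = 33 + 71*i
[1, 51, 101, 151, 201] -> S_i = 1 + 50*i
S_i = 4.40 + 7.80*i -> [4.4, 12.2, 20.0, 27.8, 35.6]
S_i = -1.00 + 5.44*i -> [-1.0, 4.44, 9.88, 15.32, 20.76]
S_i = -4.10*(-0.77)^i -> [-4.1, 3.16, -2.43, 1.87, -1.44]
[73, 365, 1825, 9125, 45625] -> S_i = 73*5^i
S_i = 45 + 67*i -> [45, 112, 179, 246, 313]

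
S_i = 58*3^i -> [58, 174, 522, 1566, 4698]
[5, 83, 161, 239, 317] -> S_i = 5 + 78*i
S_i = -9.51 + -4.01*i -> [-9.51, -13.52, -17.53, -21.54, -25.55]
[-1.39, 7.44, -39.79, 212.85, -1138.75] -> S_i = -1.39*(-5.35)^i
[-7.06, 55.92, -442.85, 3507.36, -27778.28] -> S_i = -7.06*(-7.92)^i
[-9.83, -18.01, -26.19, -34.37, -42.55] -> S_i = -9.83 + -8.18*i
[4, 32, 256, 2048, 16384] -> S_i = 4*8^i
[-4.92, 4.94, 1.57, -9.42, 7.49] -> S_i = Random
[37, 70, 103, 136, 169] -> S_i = 37 + 33*i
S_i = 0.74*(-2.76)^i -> [0.74, -2.04, 5.64, -15.56, 42.94]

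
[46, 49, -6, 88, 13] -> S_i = Random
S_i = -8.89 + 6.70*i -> [-8.89, -2.19, 4.51, 11.21, 17.91]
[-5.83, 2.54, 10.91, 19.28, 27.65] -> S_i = -5.83 + 8.37*i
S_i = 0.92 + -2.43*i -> [0.92, -1.51, -3.94, -6.37, -8.8]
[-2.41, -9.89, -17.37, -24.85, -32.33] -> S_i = -2.41 + -7.48*i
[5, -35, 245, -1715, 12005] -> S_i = 5*-7^i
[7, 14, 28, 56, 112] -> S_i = 7*2^i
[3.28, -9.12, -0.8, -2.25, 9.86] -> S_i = Random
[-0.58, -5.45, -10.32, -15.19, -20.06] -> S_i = -0.58 + -4.87*i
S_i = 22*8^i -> [22, 176, 1408, 11264, 90112]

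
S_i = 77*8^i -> [77, 616, 4928, 39424, 315392]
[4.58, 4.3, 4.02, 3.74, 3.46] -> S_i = 4.58 + -0.28*i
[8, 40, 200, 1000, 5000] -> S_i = 8*5^i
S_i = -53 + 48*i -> [-53, -5, 43, 91, 139]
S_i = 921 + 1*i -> [921, 922, 923, 924, 925]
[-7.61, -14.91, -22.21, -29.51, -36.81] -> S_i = -7.61 + -7.30*i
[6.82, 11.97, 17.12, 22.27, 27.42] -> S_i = 6.82 + 5.15*i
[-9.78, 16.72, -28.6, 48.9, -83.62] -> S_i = -9.78*(-1.71)^i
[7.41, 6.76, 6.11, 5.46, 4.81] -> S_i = 7.41 + -0.65*i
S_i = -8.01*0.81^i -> [-8.01, -6.49, -5.26, -4.26, -3.45]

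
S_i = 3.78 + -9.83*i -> [3.78, -6.05, -15.88, -25.71, -35.54]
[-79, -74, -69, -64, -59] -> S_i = -79 + 5*i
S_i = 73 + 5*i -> [73, 78, 83, 88, 93]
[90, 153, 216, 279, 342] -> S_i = 90 + 63*i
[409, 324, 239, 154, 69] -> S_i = 409 + -85*i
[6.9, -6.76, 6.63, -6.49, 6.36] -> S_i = 6.90*(-0.98)^i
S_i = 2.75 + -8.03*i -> [2.75, -5.28, -13.31, -21.34, -29.37]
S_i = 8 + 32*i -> [8, 40, 72, 104, 136]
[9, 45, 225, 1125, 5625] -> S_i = 9*5^i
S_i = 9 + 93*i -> [9, 102, 195, 288, 381]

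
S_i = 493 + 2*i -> [493, 495, 497, 499, 501]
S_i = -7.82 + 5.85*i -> [-7.82, -1.97, 3.88, 9.73, 15.58]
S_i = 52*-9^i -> [52, -468, 4212, -37908, 341172]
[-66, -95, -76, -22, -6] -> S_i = Random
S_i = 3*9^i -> [3, 27, 243, 2187, 19683]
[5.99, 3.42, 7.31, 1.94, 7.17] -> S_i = Random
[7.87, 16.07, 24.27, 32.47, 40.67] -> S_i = 7.87 + 8.20*i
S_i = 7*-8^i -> [7, -56, 448, -3584, 28672]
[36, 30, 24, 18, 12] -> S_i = 36 + -6*i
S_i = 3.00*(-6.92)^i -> [3.0, -20.76, 143.66, -994.12, 6879.32]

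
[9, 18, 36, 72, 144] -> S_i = 9*2^i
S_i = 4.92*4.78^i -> [4.92, 23.52, 112.41, 537.34, 2568.48]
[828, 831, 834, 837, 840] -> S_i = 828 + 3*i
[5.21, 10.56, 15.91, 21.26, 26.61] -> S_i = 5.21 + 5.35*i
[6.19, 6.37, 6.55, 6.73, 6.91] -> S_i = 6.19 + 0.18*i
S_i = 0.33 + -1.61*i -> [0.33, -1.28, -2.89, -4.5, -6.11]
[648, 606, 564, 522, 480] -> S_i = 648 + -42*i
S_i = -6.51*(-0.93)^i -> [-6.51, 6.05, -5.63, 5.24, -4.87]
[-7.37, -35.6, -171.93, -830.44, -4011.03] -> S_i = -7.37*4.83^i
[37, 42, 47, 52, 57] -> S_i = 37 + 5*i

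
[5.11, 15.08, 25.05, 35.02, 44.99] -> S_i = 5.11 + 9.97*i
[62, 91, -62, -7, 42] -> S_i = Random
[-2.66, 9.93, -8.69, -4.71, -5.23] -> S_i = Random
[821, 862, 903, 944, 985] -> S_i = 821 + 41*i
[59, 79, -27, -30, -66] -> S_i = Random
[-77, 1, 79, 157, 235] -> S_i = -77 + 78*i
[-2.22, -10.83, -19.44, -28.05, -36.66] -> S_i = -2.22 + -8.61*i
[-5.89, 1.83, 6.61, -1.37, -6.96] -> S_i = Random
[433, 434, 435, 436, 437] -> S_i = 433 + 1*i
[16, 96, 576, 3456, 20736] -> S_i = 16*6^i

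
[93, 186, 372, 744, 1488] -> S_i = 93*2^i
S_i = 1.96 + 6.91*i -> [1.96, 8.87, 15.78, 22.69, 29.6]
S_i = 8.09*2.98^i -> [8.09, 24.11, 71.84, 214.09, 637.99]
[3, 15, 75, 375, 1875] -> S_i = 3*5^i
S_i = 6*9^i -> [6, 54, 486, 4374, 39366]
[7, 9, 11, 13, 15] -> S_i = 7 + 2*i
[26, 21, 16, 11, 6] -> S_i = 26 + -5*i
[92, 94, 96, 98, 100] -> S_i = 92 + 2*i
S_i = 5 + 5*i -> [5, 10, 15, 20, 25]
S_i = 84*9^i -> [84, 756, 6804, 61236, 551124]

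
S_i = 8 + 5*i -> [8, 13, 18, 23, 28]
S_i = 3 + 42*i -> [3, 45, 87, 129, 171]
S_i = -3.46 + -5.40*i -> [-3.46, -8.86, -14.26, -19.66, -25.06]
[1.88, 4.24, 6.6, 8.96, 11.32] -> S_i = 1.88 + 2.36*i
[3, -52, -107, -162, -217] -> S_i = 3 + -55*i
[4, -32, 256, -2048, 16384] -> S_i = 4*-8^i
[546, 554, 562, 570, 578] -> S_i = 546 + 8*i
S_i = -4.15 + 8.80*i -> [-4.15, 4.65, 13.45, 22.25, 31.05]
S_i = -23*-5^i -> [-23, 115, -575, 2875, -14375]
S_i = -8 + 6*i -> [-8, -2, 4, 10, 16]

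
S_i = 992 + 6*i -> [992, 998, 1004, 1010, 1016]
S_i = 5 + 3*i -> [5, 8, 11, 14, 17]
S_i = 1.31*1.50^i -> [1.31, 1.96, 2.95, 4.42, 6.63]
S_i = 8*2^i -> [8, 16, 32, 64, 128]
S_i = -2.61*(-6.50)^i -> [-2.61, 16.96, -110.27, 716.77, -4659.01]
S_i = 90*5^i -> [90, 450, 2250, 11250, 56250]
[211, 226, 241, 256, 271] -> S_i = 211 + 15*i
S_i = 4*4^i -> [4, 16, 64, 256, 1024]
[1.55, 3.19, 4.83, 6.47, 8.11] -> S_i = 1.55 + 1.64*i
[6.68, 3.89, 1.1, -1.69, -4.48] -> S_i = 6.68 + -2.79*i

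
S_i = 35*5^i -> [35, 175, 875, 4375, 21875]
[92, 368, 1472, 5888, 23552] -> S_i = 92*4^i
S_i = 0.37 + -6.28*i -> [0.37, -5.91, -12.19, -18.47, -24.75]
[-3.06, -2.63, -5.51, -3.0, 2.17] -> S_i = Random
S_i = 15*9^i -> [15, 135, 1215, 10935, 98415]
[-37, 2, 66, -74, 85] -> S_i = Random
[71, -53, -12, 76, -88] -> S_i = Random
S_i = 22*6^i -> [22, 132, 792, 4752, 28512]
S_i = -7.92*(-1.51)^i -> [-7.92, 11.96, -18.06, 27.27, -41.17]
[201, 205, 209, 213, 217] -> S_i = 201 + 4*i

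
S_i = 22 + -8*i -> [22, 14, 6, -2, -10]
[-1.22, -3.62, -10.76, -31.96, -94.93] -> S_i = -1.22*2.97^i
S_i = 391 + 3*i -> [391, 394, 397, 400, 403]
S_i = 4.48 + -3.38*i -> [4.48, 1.1, -2.28, -5.66, -9.04]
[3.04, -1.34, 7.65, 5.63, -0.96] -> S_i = Random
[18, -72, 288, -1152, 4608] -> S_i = 18*-4^i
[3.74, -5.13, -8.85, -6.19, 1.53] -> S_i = Random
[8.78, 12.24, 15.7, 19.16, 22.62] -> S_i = 8.78 + 3.46*i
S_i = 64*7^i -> [64, 448, 3136, 21952, 153664]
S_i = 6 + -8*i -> [6, -2, -10, -18, -26]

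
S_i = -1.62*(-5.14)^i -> [-1.62, 8.33, -42.8, 219.99, -1130.75]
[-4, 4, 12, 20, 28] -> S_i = -4 + 8*i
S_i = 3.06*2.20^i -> [3.06, 6.73, 14.81, 32.58, 71.68]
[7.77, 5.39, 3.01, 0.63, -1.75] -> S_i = 7.77 + -2.38*i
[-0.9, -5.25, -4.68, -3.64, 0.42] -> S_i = Random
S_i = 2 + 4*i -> [2, 6, 10, 14, 18]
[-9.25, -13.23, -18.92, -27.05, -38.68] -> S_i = -9.25*1.43^i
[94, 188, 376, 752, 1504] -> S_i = 94*2^i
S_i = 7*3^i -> [7, 21, 63, 189, 567]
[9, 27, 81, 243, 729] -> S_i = 9*3^i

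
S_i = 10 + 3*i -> [10, 13, 16, 19, 22]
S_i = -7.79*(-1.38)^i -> [-7.79, 10.75, -14.84, 20.47, -28.25]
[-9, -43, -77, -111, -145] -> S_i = -9 + -34*i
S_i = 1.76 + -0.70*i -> [1.76, 1.06, 0.36, -0.34, -1.04]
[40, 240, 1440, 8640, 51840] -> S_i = 40*6^i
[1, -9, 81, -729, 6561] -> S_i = 1*-9^i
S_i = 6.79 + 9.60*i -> [6.79, 16.39, 25.99, 35.59, 45.19]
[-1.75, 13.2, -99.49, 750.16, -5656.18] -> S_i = -1.75*(-7.54)^i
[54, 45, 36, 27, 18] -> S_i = 54 + -9*i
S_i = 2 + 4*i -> [2, 6, 10, 14, 18]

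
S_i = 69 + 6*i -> [69, 75, 81, 87, 93]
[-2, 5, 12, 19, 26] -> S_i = -2 + 7*i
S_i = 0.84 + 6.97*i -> [0.84, 7.81, 14.78, 21.75, 28.72]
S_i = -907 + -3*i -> [-907, -910, -913, -916, -919]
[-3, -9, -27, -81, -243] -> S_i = -3*3^i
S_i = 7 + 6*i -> [7, 13, 19, 25, 31]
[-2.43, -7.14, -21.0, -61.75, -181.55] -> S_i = -2.43*2.94^i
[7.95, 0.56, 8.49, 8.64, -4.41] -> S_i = Random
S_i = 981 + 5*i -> [981, 986, 991, 996, 1001]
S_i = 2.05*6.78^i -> [2.05, 13.9, 94.24, 638.91, 4331.84]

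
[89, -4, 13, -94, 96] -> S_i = Random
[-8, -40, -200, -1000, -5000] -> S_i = -8*5^i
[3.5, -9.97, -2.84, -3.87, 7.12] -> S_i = Random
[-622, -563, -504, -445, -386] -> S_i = -622 + 59*i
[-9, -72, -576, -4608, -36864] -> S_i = -9*8^i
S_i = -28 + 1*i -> [-28, -27, -26, -25, -24]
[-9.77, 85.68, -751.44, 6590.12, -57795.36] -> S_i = -9.77*(-8.77)^i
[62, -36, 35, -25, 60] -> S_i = Random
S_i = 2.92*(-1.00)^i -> [2.92, -2.92, 2.92, -2.92, 2.92]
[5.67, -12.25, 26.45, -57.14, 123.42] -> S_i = 5.67*(-2.16)^i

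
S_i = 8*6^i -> [8, 48, 288, 1728, 10368]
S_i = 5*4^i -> [5, 20, 80, 320, 1280]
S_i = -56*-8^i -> [-56, 448, -3584, 28672, -229376]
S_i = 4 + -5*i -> [4, -1, -6, -11, -16]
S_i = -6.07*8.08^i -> [-6.07, -49.05, -396.29, -3202.01, -25872.25]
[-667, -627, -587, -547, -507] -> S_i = -667 + 40*i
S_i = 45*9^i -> [45, 405, 3645, 32805, 295245]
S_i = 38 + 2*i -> [38, 40, 42, 44, 46]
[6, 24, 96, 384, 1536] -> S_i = 6*4^i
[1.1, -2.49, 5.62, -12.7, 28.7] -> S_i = 1.10*(-2.26)^i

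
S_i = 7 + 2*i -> [7, 9, 11, 13, 15]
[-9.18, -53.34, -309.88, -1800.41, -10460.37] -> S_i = -9.18*5.81^i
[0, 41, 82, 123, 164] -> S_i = 0 + 41*i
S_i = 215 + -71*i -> [215, 144, 73, 2, -69]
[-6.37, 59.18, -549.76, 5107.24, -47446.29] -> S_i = -6.37*(-9.29)^i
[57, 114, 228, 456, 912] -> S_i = 57*2^i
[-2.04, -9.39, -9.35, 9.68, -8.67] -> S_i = Random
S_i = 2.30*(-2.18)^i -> [2.3, -5.01, 10.93, -23.83, 51.95]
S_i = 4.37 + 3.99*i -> [4.37, 8.36, 12.35, 16.34, 20.33]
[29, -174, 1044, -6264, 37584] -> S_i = 29*-6^i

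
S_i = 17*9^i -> [17, 153, 1377, 12393, 111537]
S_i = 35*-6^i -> [35, -210, 1260, -7560, 45360]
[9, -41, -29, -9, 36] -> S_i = Random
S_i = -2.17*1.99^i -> [-2.17, -4.32, -8.59, -17.1, -34.03]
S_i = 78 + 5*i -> [78, 83, 88, 93, 98]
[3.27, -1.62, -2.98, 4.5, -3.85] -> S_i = Random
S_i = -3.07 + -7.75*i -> [-3.07, -10.82, -18.57, -26.32, -34.07]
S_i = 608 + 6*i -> [608, 614, 620, 626, 632]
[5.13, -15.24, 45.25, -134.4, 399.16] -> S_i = 5.13*(-2.97)^i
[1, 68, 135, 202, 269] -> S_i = 1 + 67*i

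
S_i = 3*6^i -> [3, 18, 108, 648, 3888]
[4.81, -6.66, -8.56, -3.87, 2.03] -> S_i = Random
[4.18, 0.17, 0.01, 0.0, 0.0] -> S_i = 4.18*0.04^i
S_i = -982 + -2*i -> [-982, -984, -986, -988, -990]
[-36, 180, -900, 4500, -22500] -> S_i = -36*-5^i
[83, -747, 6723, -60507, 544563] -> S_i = 83*-9^i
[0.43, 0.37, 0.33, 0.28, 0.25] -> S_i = 0.43*0.87^i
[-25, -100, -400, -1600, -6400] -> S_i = -25*4^i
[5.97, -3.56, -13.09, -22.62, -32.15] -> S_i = 5.97 + -9.53*i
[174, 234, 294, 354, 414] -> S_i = 174 + 60*i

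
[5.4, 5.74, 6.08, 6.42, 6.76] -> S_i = 5.40 + 0.34*i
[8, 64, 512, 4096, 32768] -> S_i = 8*8^i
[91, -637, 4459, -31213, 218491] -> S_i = 91*-7^i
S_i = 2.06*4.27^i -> [2.06, 8.8, 37.56, 160.38, 684.82]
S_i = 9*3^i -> [9, 27, 81, 243, 729]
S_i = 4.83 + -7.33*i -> [4.83, -2.5, -9.83, -17.16, -24.49]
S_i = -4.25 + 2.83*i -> [-4.25, -1.42, 1.41, 4.24, 7.07]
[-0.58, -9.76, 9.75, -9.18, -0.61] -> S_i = Random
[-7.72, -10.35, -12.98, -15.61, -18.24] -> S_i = -7.72 + -2.63*i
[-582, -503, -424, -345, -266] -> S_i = -582 + 79*i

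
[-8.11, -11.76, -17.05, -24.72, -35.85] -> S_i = -8.11*1.45^i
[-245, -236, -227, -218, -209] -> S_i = -245 + 9*i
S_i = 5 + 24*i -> [5, 29, 53, 77, 101]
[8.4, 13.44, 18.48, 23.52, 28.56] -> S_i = 8.40 + 5.04*i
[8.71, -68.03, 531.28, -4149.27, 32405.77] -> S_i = 8.71*(-7.81)^i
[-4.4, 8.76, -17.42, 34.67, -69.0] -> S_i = -4.40*(-1.99)^i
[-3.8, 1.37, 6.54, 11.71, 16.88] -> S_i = -3.80 + 5.17*i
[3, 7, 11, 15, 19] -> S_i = 3 + 4*i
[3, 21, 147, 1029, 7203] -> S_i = 3*7^i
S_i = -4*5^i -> [-4, -20, -100, -500, -2500]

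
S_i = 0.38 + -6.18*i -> [0.38, -5.8, -11.98, -18.16, -24.34]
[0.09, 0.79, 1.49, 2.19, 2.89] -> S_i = 0.09 + 0.70*i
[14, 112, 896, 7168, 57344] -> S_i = 14*8^i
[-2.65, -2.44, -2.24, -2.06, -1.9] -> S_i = -2.65*0.92^i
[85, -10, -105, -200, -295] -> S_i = 85 + -95*i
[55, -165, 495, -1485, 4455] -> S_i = 55*-3^i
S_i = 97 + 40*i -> [97, 137, 177, 217, 257]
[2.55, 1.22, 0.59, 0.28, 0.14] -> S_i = 2.55*0.48^i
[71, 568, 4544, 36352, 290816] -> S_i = 71*8^i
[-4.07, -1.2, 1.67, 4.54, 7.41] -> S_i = -4.07 + 2.87*i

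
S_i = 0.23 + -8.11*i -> [0.23, -7.88, -15.99, -24.1, -32.21]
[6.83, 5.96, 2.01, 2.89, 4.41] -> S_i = Random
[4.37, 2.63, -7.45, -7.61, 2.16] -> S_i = Random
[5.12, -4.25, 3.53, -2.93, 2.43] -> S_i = 5.12*(-0.83)^i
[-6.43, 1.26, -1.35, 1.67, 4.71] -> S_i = Random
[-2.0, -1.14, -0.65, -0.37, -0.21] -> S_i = -2.00*0.57^i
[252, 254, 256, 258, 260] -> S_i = 252 + 2*i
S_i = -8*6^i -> [-8, -48, -288, -1728, -10368]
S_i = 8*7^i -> [8, 56, 392, 2744, 19208]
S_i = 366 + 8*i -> [366, 374, 382, 390, 398]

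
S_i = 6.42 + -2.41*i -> [6.42, 4.01, 1.6, -0.81, -3.22]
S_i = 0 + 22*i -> [0, 22, 44, 66, 88]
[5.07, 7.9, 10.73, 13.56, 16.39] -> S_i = 5.07 + 2.83*i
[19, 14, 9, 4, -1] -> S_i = 19 + -5*i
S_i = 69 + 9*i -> [69, 78, 87, 96, 105]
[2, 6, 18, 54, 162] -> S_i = 2*3^i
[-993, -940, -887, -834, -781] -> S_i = -993 + 53*i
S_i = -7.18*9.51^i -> [-7.18, -68.28, -649.36, -6175.41, -58728.18]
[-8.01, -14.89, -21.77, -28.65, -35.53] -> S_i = -8.01 + -6.88*i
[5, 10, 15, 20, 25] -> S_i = 5 + 5*i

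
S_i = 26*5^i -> [26, 130, 650, 3250, 16250]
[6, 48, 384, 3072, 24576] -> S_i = 6*8^i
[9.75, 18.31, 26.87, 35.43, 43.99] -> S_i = 9.75 + 8.56*i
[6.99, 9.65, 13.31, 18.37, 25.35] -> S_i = 6.99*1.38^i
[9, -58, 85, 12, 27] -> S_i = Random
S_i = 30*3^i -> [30, 90, 270, 810, 2430]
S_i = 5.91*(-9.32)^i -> [5.91, -55.08, 513.36, -4784.49, 44591.4]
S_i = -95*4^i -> [-95, -380, -1520, -6080, -24320]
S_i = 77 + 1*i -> [77, 78, 79, 80, 81]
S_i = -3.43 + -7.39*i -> [-3.43, -10.82, -18.21, -25.6, -32.99]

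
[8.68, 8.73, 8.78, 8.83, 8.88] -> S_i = 8.68 + 0.05*i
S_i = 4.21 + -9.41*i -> [4.21, -5.2, -14.61, -24.02, -33.43]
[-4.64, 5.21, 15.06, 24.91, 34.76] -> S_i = -4.64 + 9.85*i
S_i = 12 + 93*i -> [12, 105, 198, 291, 384]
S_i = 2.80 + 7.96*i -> [2.8, 10.76, 18.72, 26.68, 34.64]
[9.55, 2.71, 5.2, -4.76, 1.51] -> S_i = Random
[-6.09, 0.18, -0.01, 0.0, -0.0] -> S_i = -6.09*(-0.03)^i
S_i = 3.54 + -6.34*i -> [3.54, -2.8, -9.14, -15.48, -21.82]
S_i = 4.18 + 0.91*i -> [4.18, 5.09, 6.0, 6.91, 7.82]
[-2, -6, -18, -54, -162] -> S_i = -2*3^i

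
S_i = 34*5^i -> [34, 170, 850, 4250, 21250]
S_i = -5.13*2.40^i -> [-5.13, -12.31, -29.55, -70.92, -170.2]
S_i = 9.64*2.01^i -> [9.64, 19.38, 38.95, 78.28, 157.35]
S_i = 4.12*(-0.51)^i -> [4.12, -2.1, 1.07, -0.55, 0.28]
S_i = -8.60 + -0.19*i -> [-8.6, -8.79, -8.98, -9.17, -9.36]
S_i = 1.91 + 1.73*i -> [1.91, 3.64, 5.37, 7.1, 8.83]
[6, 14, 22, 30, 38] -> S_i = 6 + 8*i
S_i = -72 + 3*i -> [-72, -69, -66, -63, -60]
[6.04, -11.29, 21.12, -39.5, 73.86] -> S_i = 6.04*(-1.87)^i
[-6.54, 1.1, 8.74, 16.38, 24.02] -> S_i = -6.54 + 7.64*i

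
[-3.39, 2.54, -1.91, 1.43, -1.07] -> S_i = -3.39*(-0.75)^i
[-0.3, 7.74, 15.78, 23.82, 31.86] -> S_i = -0.30 + 8.04*i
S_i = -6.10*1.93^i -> [-6.1, -11.77, -22.72, -43.85, -84.64]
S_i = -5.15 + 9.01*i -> [-5.15, 3.86, 12.87, 21.88, 30.89]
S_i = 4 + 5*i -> [4, 9, 14, 19, 24]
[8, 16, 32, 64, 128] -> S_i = 8*2^i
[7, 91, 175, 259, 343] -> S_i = 7 + 84*i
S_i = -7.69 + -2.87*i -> [-7.69, -10.56, -13.43, -16.3, -19.17]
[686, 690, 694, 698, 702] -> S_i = 686 + 4*i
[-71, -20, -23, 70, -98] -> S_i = Random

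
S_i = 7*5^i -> [7, 35, 175, 875, 4375]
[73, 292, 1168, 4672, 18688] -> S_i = 73*4^i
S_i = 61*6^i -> [61, 366, 2196, 13176, 79056]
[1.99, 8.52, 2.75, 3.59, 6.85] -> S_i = Random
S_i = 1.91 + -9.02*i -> [1.91, -7.11, -16.13, -25.15, -34.17]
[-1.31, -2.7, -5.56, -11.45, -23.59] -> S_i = -1.31*2.06^i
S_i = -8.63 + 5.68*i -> [-8.63, -2.95, 2.73, 8.41, 14.09]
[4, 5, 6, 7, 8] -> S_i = 4 + 1*i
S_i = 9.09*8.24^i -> [9.09, 74.9, 617.19, 5085.64, 41905.66]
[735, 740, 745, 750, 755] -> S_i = 735 + 5*i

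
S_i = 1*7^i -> [1, 7, 49, 343, 2401]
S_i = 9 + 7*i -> [9, 16, 23, 30, 37]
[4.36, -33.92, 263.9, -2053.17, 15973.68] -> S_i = 4.36*(-7.78)^i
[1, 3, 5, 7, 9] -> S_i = 1 + 2*i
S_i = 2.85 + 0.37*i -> [2.85, 3.22, 3.59, 3.96, 4.33]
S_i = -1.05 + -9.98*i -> [-1.05, -11.03, -21.01, -30.99, -40.97]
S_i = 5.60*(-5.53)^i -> [5.6, -30.97, 171.25, -947.03, 5237.07]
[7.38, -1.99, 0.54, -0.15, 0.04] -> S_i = 7.38*(-0.27)^i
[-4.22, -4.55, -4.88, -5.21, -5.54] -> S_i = -4.22 + -0.33*i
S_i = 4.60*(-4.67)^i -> [4.6, -21.48, 100.32, -468.5, 2187.89]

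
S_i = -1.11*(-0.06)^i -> [-1.11, 0.07, -0.0, 0.0, -0.0]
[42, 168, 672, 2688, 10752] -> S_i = 42*4^i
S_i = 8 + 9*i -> [8, 17, 26, 35, 44]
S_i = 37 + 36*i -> [37, 73, 109, 145, 181]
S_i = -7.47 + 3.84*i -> [-7.47, -3.63, 0.21, 4.05, 7.89]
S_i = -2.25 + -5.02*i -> [-2.25, -7.27, -12.29, -17.31, -22.33]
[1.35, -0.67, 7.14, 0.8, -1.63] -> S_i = Random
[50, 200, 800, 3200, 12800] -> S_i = 50*4^i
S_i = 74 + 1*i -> [74, 75, 76, 77, 78]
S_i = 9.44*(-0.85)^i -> [9.44, -8.02, 6.82, -5.8, 4.93]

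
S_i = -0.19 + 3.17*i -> [-0.19, 2.98, 6.15, 9.32, 12.49]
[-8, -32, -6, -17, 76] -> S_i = Random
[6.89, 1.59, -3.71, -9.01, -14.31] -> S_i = 6.89 + -5.30*i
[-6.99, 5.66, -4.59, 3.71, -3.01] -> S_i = -6.99*(-0.81)^i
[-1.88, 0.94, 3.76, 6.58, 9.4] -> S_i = -1.88 + 2.82*i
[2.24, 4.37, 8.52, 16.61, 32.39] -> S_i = 2.24*1.95^i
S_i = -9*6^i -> [-9, -54, -324, -1944, -11664]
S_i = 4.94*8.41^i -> [4.94, 41.55, 349.4, 2938.43, 24712.17]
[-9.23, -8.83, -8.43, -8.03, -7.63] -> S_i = -9.23 + 0.40*i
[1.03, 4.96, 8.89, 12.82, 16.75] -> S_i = 1.03 + 3.93*i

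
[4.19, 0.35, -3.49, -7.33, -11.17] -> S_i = 4.19 + -3.84*i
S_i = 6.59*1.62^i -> [6.59, 10.68, 17.29, 28.02, 45.39]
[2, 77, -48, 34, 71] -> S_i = Random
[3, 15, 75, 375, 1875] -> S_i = 3*5^i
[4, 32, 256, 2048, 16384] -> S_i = 4*8^i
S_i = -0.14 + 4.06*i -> [-0.14, 3.92, 7.98, 12.04, 16.1]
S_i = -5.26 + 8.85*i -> [-5.26, 3.59, 12.44, 21.29, 30.14]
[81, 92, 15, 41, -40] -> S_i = Random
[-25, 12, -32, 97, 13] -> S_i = Random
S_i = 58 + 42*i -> [58, 100, 142, 184, 226]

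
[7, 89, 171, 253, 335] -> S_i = 7 + 82*i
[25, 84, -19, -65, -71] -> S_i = Random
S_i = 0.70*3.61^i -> [0.7, 2.53, 9.12, 32.93, 118.88]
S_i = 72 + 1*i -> [72, 73, 74, 75, 76]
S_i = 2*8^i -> [2, 16, 128, 1024, 8192]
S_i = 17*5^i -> [17, 85, 425, 2125, 10625]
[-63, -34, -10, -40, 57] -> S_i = Random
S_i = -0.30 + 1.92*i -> [-0.3, 1.62, 3.54, 5.46, 7.38]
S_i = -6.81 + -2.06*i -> [-6.81, -8.87, -10.93, -12.99, -15.05]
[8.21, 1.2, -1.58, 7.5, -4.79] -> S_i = Random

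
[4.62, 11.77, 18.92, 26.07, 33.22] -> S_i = 4.62 + 7.15*i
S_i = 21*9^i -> [21, 189, 1701, 15309, 137781]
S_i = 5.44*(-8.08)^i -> [5.44, -43.96, 355.16, -2869.68, 23186.99]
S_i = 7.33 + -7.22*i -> [7.33, 0.11, -7.11, -14.33, -21.55]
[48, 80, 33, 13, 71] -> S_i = Random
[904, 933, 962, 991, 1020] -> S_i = 904 + 29*i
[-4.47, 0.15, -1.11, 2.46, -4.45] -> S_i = Random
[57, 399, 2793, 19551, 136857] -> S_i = 57*7^i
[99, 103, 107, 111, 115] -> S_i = 99 + 4*i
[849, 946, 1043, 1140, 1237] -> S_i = 849 + 97*i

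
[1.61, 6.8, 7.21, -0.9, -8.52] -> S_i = Random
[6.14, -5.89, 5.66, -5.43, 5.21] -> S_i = 6.14*(-0.96)^i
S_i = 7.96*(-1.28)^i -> [7.96, -10.19, 13.04, -16.69, 21.37]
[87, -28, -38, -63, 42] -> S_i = Random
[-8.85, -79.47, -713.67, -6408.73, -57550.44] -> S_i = -8.85*8.98^i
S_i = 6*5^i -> [6, 30, 150, 750, 3750]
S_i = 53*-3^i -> [53, -159, 477, -1431, 4293]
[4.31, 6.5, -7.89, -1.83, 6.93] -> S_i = Random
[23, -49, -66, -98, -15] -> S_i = Random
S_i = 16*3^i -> [16, 48, 144, 432, 1296]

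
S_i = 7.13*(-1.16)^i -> [7.13, -8.27, 9.59, -11.13, 12.91]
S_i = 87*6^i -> [87, 522, 3132, 18792, 112752]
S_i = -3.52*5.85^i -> [-3.52, -20.59, -120.46, -704.71, -4122.55]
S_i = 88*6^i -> [88, 528, 3168, 19008, 114048]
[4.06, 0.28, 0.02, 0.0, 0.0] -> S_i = 4.06*0.07^i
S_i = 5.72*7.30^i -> [5.72, 41.76, 304.82, 2225.18, 16243.79]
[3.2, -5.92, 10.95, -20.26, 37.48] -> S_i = 3.20*(-1.85)^i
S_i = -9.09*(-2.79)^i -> [-9.09, 25.36, -70.76, 197.41, -550.78]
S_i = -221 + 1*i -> [-221, -220, -219, -218, -217]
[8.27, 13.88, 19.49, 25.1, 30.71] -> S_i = 8.27 + 5.61*i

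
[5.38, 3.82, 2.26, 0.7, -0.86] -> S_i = 5.38 + -1.56*i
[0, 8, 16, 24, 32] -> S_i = 0 + 8*i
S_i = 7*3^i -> [7, 21, 63, 189, 567]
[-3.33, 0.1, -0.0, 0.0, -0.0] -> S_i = -3.33*(-0.03)^i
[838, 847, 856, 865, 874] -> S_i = 838 + 9*i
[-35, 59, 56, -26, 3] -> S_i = Random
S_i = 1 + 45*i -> [1, 46, 91, 136, 181]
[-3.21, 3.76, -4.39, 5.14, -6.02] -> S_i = -3.21*(-1.17)^i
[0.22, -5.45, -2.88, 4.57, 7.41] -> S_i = Random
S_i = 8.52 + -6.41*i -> [8.52, 2.11, -4.3, -10.71, -17.12]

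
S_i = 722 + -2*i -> [722, 720, 718, 716, 714]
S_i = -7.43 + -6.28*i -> [-7.43, -13.71, -19.99, -26.27, -32.55]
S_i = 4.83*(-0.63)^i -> [4.83, -3.04, 1.92, -1.21, 0.76]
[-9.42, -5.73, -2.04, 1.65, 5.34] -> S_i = -9.42 + 3.69*i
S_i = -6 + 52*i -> [-6, 46, 98, 150, 202]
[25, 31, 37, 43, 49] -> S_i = 25 + 6*i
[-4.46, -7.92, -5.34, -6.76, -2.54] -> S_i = Random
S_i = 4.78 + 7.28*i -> [4.78, 12.06, 19.34, 26.62, 33.9]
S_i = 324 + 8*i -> [324, 332, 340, 348, 356]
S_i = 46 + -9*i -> [46, 37, 28, 19, 10]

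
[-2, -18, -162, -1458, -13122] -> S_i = -2*9^i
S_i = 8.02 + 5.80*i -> [8.02, 13.82, 19.62, 25.42, 31.22]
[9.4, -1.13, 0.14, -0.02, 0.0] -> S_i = 9.40*(-0.12)^i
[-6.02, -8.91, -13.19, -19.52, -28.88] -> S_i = -6.02*1.48^i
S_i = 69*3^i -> [69, 207, 621, 1863, 5589]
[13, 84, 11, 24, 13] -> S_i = Random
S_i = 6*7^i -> [6, 42, 294, 2058, 14406]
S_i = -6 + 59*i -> [-6, 53, 112, 171, 230]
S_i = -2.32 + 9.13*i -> [-2.32, 6.81, 15.94, 25.07, 34.2]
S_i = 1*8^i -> [1, 8, 64, 512, 4096]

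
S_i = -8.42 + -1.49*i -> [-8.42, -9.91, -11.4, -12.89, -14.38]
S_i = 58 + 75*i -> [58, 133, 208, 283, 358]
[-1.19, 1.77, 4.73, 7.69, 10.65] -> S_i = -1.19 + 2.96*i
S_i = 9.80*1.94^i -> [9.8, 19.01, 36.88, 71.55, 138.81]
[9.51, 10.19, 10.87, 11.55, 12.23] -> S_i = 9.51 + 0.68*i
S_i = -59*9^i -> [-59, -531, -4779, -43011, -387099]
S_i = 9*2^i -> [9, 18, 36, 72, 144]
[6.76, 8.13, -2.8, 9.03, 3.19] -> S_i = Random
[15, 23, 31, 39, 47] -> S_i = 15 + 8*i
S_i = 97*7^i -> [97, 679, 4753, 33271, 232897]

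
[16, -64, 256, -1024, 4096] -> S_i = 16*-4^i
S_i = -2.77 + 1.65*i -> [-2.77, -1.12, 0.53, 2.18, 3.83]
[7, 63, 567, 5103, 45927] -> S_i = 7*9^i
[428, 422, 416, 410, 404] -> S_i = 428 + -6*i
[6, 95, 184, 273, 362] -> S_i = 6 + 89*i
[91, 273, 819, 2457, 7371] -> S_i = 91*3^i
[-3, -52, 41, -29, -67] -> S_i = Random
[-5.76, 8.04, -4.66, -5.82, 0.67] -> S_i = Random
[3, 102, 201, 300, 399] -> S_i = 3 + 99*i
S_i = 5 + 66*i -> [5, 71, 137, 203, 269]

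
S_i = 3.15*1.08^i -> [3.15, 3.4, 3.67, 3.97, 4.29]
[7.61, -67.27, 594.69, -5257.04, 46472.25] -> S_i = 7.61*(-8.84)^i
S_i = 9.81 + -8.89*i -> [9.81, 0.92, -7.97, -16.86, -25.75]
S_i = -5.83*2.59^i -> [-5.83, -15.1, -39.11, -101.29, -262.34]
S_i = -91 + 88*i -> [-91, -3, 85, 173, 261]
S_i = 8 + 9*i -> [8, 17, 26, 35, 44]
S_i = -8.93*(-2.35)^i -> [-8.93, 20.99, -49.32, 115.89, -272.35]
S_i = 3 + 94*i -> [3, 97, 191, 285, 379]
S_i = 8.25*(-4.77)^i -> [8.25, -39.35, 187.71, -895.38, 4270.98]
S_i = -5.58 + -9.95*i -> [-5.58, -15.53, -25.48, -35.43, -45.38]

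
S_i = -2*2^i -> [-2, -4, -8, -16, -32]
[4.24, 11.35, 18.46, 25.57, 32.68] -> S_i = 4.24 + 7.11*i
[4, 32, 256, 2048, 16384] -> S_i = 4*8^i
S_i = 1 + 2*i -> [1, 3, 5, 7, 9]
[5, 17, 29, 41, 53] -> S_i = 5 + 12*i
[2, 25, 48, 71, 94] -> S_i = 2 + 23*i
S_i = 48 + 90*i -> [48, 138, 228, 318, 408]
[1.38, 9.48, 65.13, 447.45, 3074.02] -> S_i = 1.38*6.87^i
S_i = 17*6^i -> [17, 102, 612, 3672, 22032]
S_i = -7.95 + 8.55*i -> [-7.95, 0.6, 9.15, 17.7, 26.25]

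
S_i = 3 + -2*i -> [3, 1, -1, -3, -5]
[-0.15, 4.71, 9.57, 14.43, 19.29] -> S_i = -0.15 + 4.86*i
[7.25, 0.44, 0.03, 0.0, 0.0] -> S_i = 7.25*0.06^i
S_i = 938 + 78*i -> [938, 1016, 1094, 1172, 1250]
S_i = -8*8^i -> [-8, -64, -512, -4096, -32768]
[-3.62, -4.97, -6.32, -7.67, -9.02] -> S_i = -3.62 + -1.35*i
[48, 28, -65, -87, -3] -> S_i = Random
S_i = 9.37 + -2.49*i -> [9.37, 6.88, 4.39, 1.9, -0.59]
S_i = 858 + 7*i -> [858, 865, 872, 879, 886]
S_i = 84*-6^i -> [84, -504, 3024, -18144, 108864]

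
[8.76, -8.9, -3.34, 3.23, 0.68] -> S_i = Random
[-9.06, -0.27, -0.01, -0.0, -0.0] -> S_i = -9.06*0.03^i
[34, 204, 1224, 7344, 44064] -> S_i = 34*6^i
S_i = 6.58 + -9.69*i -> [6.58, -3.11, -12.8, -22.49, -32.18]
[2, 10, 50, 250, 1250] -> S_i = 2*5^i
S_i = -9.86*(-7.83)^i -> [-9.86, 77.2, -604.51, 4733.28, -37061.58]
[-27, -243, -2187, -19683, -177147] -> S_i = -27*9^i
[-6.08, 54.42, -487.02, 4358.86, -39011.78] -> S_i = -6.08*(-8.95)^i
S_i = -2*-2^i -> [-2, 4, -8, 16, -32]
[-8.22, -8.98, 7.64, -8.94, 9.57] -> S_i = Random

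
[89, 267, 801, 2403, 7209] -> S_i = 89*3^i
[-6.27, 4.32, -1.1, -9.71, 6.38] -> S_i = Random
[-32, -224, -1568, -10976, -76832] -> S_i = -32*7^i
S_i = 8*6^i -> [8, 48, 288, 1728, 10368]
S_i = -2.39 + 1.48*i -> [-2.39, -0.91, 0.57, 2.05, 3.53]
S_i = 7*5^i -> [7, 35, 175, 875, 4375]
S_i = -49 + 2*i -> [-49, -47, -45, -43, -41]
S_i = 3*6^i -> [3, 18, 108, 648, 3888]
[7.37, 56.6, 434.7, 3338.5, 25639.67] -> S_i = 7.37*7.68^i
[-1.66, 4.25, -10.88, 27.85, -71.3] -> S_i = -1.66*(-2.56)^i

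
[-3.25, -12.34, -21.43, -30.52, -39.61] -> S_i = -3.25 + -9.09*i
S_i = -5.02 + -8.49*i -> [-5.02, -13.51, -22.0, -30.49, -38.98]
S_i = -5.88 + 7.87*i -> [-5.88, 1.99, 9.86, 17.73, 25.6]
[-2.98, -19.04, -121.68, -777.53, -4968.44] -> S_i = -2.98*6.39^i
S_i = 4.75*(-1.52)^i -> [4.75, -7.22, 10.97, -16.68, 25.36]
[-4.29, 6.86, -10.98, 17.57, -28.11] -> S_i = -4.29*(-1.60)^i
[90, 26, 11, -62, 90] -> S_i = Random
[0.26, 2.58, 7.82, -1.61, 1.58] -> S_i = Random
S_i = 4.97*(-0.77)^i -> [4.97, -3.83, 2.95, -2.27, 1.75]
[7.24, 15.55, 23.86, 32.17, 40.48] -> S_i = 7.24 + 8.31*i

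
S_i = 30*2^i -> [30, 60, 120, 240, 480]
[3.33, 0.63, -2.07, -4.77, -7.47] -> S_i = 3.33 + -2.70*i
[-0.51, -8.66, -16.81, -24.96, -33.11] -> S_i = -0.51 + -8.15*i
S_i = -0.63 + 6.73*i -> [-0.63, 6.1, 12.83, 19.56, 26.29]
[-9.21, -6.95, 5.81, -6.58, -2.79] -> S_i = Random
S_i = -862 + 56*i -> [-862, -806, -750, -694, -638]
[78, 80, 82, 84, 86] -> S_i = 78 + 2*i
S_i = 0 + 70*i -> [0, 70, 140, 210, 280]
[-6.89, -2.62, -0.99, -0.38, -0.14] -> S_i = -6.89*0.38^i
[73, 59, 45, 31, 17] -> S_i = 73 + -14*i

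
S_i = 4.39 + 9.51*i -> [4.39, 13.9, 23.41, 32.92, 42.43]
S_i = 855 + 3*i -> [855, 858, 861, 864, 867]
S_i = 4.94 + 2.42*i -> [4.94, 7.36, 9.78, 12.2, 14.62]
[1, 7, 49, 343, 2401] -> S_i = 1*7^i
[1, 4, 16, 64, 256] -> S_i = 1*4^i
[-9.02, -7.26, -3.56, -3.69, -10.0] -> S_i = Random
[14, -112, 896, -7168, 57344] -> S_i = 14*-8^i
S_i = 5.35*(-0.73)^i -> [5.35, -3.91, 2.85, -2.08, 1.52]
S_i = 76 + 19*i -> [76, 95, 114, 133, 152]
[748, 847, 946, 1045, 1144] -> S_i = 748 + 99*i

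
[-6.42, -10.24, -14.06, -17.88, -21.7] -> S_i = -6.42 + -3.82*i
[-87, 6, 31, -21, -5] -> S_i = Random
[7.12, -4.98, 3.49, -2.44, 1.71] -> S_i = 7.12*(-0.70)^i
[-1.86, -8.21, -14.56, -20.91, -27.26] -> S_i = -1.86 + -6.35*i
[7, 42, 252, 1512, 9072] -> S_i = 7*6^i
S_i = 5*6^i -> [5, 30, 180, 1080, 6480]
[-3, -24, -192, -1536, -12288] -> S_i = -3*8^i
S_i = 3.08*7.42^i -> [3.08, 22.85, 169.57, 1258.24, 9336.12]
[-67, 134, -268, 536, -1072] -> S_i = -67*-2^i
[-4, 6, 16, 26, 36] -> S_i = -4 + 10*i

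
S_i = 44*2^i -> [44, 88, 176, 352, 704]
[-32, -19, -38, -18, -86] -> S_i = Random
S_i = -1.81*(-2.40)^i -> [-1.81, 4.34, -10.43, 25.02, -60.05]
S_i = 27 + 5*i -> [27, 32, 37, 42, 47]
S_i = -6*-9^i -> [-6, 54, -486, 4374, -39366]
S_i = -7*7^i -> [-7, -49, -343, -2401, -16807]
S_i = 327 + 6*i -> [327, 333, 339, 345, 351]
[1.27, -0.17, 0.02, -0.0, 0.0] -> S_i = 1.27*(-0.13)^i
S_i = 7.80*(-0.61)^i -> [7.8, -4.76, 2.9, -1.77, 1.08]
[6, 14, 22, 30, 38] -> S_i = 6 + 8*i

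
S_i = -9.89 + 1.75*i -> [-9.89, -8.14, -6.39, -4.64, -2.89]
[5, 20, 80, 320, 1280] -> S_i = 5*4^i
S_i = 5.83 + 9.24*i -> [5.83, 15.07, 24.31, 33.55, 42.79]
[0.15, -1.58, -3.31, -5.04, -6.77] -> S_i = 0.15 + -1.73*i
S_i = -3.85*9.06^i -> [-3.85, -34.88, -316.02, -2863.16, -25940.21]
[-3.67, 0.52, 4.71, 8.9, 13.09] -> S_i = -3.67 + 4.19*i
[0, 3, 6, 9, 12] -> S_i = 0 + 3*i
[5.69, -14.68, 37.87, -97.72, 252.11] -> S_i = 5.69*(-2.58)^i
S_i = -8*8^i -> [-8, -64, -512, -4096, -32768]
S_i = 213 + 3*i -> [213, 216, 219, 222, 225]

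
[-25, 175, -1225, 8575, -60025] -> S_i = -25*-7^i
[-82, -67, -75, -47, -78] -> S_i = Random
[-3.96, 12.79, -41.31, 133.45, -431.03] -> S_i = -3.96*(-3.23)^i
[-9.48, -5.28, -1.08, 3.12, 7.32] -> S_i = -9.48 + 4.20*i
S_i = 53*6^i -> [53, 318, 1908, 11448, 68688]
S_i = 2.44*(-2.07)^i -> [2.44, -5.05, 10.46, -21.64, 44.8]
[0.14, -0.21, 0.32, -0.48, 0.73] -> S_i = 0.14*(-1.51)^i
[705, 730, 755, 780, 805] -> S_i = 705 + 25*i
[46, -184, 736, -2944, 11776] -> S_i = 46*-4^i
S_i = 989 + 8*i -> [989, 997, 1005, 1013, 1021]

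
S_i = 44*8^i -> [44, 352, 2816, 22528, 180224]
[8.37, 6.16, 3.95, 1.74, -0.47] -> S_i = 8.37 + -2.21*i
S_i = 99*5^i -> [99, 495, 2475, 12375, 61875]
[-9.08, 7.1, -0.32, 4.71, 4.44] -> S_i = Random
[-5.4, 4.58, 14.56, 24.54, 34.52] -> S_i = -5.40 + 9.98*i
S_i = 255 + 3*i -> [255, 258, 261, 264, 267]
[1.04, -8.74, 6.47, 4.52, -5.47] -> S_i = Random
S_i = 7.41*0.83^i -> [7.41, 6.15, 5.1, 4.24, 3.52]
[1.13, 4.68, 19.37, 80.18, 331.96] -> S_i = 1.13*4.14^i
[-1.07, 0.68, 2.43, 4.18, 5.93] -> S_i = -1.07 + 1.75*i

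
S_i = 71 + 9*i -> [71, 80, 89, 98, 107]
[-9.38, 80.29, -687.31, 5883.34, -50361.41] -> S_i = -9.38*(-8.56)^i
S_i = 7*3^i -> [7, 21, 63, 189, 567]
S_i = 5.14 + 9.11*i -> [5.14, 14.25, 23.36, 32.47, 41.58]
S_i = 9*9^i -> [9, 81, 729, 6561, 59049]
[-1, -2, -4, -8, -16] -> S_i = -1*2^i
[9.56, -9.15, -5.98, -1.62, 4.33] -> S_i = Random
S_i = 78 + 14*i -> [78, 92, 106, 120, 134]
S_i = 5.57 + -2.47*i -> [5.57, 3.1, 0.63, -1.84, -4.31]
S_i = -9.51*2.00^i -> [-9.51, -19.02, -38.04, -76.08, -152.16]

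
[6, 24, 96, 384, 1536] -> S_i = 6*4^i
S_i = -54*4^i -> [-54, -216, -864, -3456, -13824]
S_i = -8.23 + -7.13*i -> [-8.23, -15.36, -22.49, -29.62, -36.75]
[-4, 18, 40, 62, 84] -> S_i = -4 + 22*i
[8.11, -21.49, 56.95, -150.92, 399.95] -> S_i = 8.11*(-2.65)^i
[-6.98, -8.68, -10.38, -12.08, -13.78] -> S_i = -6.98 + -1.70*i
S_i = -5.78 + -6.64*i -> [-5.78, -12.42, -19.06, -25.7, -32.34]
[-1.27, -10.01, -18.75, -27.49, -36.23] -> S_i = -1.27 + -8.74*i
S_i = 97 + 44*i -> [97, 141, 185, 229, 273]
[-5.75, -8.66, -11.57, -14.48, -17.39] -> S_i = -5.75 + -2.91*i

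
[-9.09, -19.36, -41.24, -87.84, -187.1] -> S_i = -9.09*2.13^i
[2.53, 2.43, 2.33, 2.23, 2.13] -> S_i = 2.53 + -0.10*i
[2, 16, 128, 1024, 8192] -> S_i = 2*8^i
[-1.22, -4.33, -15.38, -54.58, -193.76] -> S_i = -1.22*3.55^i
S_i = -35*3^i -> [-35, -105, -315, -945, -2835]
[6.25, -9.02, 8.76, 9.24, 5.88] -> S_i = Random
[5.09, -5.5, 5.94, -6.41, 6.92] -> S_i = 5.09*(-1.08)^i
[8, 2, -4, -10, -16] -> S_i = 8 + -6*i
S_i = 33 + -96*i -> [33, -63, -159, -255, -351]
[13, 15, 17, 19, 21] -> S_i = 13 + 2*i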